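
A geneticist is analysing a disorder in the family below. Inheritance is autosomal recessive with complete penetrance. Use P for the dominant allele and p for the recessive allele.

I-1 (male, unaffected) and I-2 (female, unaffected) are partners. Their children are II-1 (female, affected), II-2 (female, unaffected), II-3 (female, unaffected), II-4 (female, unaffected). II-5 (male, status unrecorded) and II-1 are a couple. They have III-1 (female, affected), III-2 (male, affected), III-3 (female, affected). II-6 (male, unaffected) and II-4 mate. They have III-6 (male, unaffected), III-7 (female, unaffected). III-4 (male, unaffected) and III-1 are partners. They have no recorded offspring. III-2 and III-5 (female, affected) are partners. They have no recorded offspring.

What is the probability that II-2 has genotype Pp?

I-1 is unaffected so carries P and passed p to II-1 (pp), so I-1 is Pp.
I-2 is unaffected so carries P and passed p to II-1 (pp), so I-2 is Pp.
Their cross gives offspring ratios 1/4 PP : 1/2 Pp : 1/4 pp. Conditioning on II-2 being unaffected, P(Pp) = 1/2 / 3/4 = 2/3.

2/3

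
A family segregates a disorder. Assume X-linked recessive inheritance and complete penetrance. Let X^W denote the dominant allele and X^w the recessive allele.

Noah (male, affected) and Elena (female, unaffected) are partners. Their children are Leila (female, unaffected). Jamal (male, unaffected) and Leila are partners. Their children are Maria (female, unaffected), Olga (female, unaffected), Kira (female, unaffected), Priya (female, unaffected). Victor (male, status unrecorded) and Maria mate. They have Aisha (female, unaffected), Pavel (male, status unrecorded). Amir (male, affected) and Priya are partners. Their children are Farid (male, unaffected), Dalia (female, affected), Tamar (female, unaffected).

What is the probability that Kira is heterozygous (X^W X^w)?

Jamal is unaffected, so Jamal is X^W Y.
Leila is unaffected so carries W and received w from Noah (X^w Y), so Leila is X^W X^w.
Their cross gives offspring ratios 1/2 X^W X^W : 1/2 X^W X^w. Conditioning on Kira being unaffected, P(X^W X^w) = 1/2 / 1 = 1/2.

1/2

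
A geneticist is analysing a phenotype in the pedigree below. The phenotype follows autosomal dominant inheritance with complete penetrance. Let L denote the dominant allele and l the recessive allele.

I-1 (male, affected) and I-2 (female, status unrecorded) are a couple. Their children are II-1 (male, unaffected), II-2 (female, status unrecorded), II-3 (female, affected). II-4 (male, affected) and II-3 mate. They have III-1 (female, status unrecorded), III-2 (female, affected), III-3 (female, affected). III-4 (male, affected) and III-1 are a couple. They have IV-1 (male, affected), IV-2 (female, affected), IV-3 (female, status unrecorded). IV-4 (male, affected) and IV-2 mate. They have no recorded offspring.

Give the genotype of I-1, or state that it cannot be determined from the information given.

Ll

From phenotype alone, I-1 is LL or Ll.
I-1 is affected so carries L and passed l to II-1 (ll), so I-1 is Ll.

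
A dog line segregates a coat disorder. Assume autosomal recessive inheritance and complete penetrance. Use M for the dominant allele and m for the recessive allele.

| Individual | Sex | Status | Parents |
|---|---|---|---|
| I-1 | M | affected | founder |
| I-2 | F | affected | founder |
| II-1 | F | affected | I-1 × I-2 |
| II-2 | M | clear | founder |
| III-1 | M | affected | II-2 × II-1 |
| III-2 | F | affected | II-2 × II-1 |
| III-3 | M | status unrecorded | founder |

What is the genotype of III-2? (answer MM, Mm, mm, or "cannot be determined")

mm

III-2 is affected, so III-2 is mm.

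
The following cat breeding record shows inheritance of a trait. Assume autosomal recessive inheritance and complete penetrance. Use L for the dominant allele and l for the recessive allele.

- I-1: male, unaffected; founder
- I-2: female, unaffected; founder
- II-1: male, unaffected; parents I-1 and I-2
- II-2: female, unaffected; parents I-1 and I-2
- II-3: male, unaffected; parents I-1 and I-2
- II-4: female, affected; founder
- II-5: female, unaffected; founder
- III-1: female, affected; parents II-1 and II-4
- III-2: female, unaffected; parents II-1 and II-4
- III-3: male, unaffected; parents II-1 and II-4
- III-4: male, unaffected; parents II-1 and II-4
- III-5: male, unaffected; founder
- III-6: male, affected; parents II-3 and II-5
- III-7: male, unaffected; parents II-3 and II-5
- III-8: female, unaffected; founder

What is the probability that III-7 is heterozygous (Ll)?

2/3

II-3 is unaffected so carries L and passed l to III-6 (ll), so II-3 is Ll.
II-5 is unaffected so carries L and passed l to III-6 (ll), so II-5 is Ll.
Their cross gives offspring ratios 1/4 LL : 1/2 Ll : 1/4 ll. Conditioning on III-7 being unaffected, P(Ll) = 1/2 / 3/4 = 2/3.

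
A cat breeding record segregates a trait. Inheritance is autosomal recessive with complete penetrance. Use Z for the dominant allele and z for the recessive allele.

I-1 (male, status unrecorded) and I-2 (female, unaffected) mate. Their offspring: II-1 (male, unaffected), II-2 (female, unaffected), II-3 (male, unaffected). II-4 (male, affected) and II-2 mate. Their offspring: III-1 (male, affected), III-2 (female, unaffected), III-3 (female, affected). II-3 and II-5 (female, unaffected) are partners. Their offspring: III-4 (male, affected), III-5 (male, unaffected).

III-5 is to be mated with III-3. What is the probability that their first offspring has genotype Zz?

II-3 is unaffected so carries Z and passed z to III-4 (zz), so II-3 is Zz.
II-5 is unaffected so carries Z and passed z to III-4 (zz), so II-5 is Zz.
III-5 is an unaffected offspring of II-3 (Zz) × II-5 (Zz), whose cross gives 1/4 ZZ : 1/2 Zz : 1/4 zz; conditioning on being unaffected, III-5 is ZZ with probability 1/3, Zz with probability 2/3.
III-3 is affected, so III-3 is zz.
Summing over parental genotype combinations, P(offspring has genotype Zz) = 1/3·1 + 2/3·1/2 = 2/3.

2/3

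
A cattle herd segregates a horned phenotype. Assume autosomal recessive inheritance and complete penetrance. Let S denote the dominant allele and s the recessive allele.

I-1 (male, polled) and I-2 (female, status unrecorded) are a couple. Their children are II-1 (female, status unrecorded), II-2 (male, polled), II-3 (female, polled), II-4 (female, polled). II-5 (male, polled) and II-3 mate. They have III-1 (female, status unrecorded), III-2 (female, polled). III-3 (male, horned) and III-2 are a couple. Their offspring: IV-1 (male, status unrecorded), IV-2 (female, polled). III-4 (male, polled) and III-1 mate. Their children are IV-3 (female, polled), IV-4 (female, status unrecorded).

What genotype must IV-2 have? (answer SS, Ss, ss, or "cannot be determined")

Ss

From phenotype alone, IV-2 is SS or Ss.
IV-2 is polled so carries S and received s from III-3 (ss), so IV-2 is Ss.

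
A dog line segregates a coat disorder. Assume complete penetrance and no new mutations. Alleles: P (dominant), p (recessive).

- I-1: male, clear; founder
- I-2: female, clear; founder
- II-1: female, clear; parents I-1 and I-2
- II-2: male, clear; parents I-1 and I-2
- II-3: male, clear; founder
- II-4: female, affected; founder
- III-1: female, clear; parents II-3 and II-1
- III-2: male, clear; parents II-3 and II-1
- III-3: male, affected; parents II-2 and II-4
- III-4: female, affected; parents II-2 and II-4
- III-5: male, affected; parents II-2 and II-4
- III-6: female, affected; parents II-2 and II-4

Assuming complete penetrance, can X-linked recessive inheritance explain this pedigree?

Under X-linked recessive, III-4 (affected, female) cannot arise from II-2 (clear) × II-4 (affected).

No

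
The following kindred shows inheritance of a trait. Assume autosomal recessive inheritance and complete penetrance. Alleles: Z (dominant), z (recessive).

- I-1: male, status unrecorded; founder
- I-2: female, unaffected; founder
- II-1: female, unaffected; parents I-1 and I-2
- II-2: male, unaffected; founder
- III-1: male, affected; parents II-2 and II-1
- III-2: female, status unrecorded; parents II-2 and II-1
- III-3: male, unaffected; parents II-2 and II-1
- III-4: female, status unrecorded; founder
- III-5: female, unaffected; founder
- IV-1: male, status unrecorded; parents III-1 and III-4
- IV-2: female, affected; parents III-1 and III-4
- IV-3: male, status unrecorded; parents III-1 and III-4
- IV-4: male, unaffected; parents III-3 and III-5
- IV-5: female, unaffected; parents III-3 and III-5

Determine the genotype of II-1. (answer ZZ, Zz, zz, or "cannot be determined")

Zz

From phenotype alone, II-1 is ZZ or Zz.
II-1 is unaffected so carries Z and passed z to III-1 (zz), so II-1 is Zz.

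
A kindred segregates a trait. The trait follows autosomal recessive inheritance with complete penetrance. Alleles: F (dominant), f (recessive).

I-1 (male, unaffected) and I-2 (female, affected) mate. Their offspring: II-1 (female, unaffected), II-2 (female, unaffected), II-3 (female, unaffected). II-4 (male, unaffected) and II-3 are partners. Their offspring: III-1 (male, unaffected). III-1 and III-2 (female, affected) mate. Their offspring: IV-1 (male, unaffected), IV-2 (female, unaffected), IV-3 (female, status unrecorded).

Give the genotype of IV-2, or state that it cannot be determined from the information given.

Ff

From phenotype alone, IV-2 is FF or Ff.
IV-2 is unaffected so carries F and received f from III-2 (ff), so IV-2 is Ff.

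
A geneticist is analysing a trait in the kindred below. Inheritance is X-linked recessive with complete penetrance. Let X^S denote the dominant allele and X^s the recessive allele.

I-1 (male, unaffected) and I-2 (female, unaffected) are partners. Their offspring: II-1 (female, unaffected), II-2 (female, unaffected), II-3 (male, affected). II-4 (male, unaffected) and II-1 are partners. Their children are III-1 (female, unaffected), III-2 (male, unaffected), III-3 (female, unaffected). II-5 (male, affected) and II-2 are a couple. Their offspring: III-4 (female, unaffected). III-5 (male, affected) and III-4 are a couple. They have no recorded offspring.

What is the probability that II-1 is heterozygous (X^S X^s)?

1/3

I-1 is unaffected, so I-1 is X^S Y.
I-2 is unaffected so carries S and passed s to II-3 (X^s Y), so I-2 is X^S X^s.
Their cross gives offspring ratios 1/2 X^S X^S : 1/2 X^S X^s. Conditioning on II-1 being unaffected, P(X^S X^s) = 1/2 / 1 = 1/2 before taking II-1's own offspring into account.
II-4 is unaffected, so II-4 is X^S Y.
Now use II-1's offspring. Probability of each recorded status — unaffected son III-2: 1/2 if II-1 is X^S X^s, 1 if X^S X^S. (III-1, III-3: equally likely either way, so uninformative.)
Bayes: P(X^S X^s) = 1/2·1/2 / (1/2·1/2 + 1/2·1) = 1/3.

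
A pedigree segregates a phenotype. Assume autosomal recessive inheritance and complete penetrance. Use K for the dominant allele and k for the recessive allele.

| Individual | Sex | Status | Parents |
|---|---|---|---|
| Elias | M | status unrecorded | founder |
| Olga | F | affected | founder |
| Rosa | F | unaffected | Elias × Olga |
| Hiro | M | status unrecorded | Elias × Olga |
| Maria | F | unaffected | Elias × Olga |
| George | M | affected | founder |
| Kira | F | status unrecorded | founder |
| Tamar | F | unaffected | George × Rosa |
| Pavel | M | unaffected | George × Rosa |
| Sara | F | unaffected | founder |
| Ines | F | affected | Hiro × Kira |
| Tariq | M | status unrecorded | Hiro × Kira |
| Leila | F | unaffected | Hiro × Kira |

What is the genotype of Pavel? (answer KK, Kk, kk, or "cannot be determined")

Kk

From phenotype alone, Pavel is KK or Kk.
Pavel is unaffected so carries K and received k from George (kk), so Pavel is Kk.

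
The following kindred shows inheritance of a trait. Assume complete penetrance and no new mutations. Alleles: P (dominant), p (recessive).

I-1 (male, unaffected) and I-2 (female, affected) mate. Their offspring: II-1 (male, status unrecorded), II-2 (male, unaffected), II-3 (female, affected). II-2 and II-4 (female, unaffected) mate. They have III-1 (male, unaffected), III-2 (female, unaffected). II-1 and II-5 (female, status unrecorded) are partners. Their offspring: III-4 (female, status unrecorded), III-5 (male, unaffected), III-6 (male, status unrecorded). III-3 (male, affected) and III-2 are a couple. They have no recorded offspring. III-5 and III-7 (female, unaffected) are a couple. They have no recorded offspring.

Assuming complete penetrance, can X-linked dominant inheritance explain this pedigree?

Yes

A consistent assignment under X-linked dominant exists: I-1 X^p Y, I-2 X^P X^p, II-1 X^P Y, II-2 X^p Y, II-3 X^P X^p, II-4 X^p X^p, II-5 X^P X^p, III-1 X^p Y, III-2 X^p X^p, III-3 X^P Y, III-4 X^P X^P, III-5 X^p Y, III-6 X^P Y, III-7 X^p X^p.
In this assignment every recorded phenotype matches its genotype and every non-founder's genotype is obtainable from its parents' genotypes, so the pedigree is consistent.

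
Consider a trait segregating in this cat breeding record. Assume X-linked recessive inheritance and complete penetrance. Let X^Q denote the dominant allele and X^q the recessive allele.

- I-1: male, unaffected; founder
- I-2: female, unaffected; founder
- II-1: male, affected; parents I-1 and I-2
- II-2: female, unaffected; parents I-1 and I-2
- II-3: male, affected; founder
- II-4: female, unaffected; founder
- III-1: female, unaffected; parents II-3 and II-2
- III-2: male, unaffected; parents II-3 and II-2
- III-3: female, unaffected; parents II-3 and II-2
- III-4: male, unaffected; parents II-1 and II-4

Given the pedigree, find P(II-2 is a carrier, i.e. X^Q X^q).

1/9

I-1 is unaffected, so I-1 is X^Q Y.
I-2 is unaffected so carries Q and passed q to II-1 (X^q Y), so I-2 is X^Q X^q.
Their cross gives offspring ratios 1/2 X^Q X^Q : 1/2 X^Q X^q. Conditioning on II-2 being unaffected, P(X^Q X^q) = 1/2 / 1 = 1/2 before taking II-2's own offspring into account.
II-3 is affected, so II-3 is X^q Y.
Now use II-2's offspring. Probability of each recorded status — unaffected daughter III-1: 1/2 if II-2 is X^Q X^q, 1 if X^Q X^Q; unaffected son III-2: 1/2 if II-2 is X^Q X^q, 1 if X^Q X^Q; unaffected daughter III-3: 1/2 if II-2 is X^Q X^q, 1 if X^Q X^Q.
Bayes: P(X^Q X^q) = 1/2·1/8 / (1/2·1/8 + 1/2·1) = 1/9.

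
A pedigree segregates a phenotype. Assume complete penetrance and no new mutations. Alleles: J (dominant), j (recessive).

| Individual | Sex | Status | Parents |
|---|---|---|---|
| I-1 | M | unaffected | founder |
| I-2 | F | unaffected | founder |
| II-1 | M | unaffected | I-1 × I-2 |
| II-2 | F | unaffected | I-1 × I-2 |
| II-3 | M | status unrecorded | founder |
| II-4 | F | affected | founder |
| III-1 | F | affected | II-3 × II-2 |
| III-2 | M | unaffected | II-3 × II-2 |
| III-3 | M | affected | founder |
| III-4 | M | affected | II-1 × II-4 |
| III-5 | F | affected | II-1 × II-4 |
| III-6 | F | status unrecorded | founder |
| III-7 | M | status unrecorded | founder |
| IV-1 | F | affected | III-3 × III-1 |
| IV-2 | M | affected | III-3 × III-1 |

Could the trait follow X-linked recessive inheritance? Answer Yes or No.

Under X-linked recessive, III-5 (affected, female) cannot arise from II-1 (unaffected) × II-4 (affected).

No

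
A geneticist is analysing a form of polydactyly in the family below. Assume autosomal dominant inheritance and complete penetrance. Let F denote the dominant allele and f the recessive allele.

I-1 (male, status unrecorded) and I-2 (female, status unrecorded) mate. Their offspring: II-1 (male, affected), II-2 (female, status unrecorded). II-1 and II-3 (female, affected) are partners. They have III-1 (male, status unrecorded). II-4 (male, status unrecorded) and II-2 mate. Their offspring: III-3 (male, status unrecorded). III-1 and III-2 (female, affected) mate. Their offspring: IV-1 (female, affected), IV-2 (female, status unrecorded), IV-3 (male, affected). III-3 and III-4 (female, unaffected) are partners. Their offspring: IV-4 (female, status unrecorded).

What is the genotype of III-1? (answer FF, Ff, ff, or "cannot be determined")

cannot be determined

III-1's phenotype is unrecorded, and no parent or child forces a single allele at both positions; consistent genotype assignments exist with III-1 as FF or Ff or ff.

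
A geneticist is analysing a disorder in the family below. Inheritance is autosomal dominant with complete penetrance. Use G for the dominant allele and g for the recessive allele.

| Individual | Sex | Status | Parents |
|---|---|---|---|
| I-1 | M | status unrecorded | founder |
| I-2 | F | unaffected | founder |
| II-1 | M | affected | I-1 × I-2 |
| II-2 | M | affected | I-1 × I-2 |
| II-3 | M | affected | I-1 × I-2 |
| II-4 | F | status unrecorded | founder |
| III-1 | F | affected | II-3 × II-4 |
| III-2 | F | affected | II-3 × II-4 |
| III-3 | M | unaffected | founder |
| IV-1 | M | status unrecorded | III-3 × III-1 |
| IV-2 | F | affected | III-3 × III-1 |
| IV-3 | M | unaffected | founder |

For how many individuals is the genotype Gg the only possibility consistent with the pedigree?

Obligate heterozygotes: II-1 is affected so carries G and received g from I-2 (gg), so II-1 is Gg; II-2 is affected so carries G and received g from I-2 (gg), so II-2 is Gg; II-3 is affected so carries G and received g from I-2 (gg), so II-3 is Gg; IV-2 is affected so carries G and received g from III-3 (gg), so IV-2 is Gg.
Every other individual is either homozygous by phenotype or has at least one consistent homozygous assignment, so the count is 4.

4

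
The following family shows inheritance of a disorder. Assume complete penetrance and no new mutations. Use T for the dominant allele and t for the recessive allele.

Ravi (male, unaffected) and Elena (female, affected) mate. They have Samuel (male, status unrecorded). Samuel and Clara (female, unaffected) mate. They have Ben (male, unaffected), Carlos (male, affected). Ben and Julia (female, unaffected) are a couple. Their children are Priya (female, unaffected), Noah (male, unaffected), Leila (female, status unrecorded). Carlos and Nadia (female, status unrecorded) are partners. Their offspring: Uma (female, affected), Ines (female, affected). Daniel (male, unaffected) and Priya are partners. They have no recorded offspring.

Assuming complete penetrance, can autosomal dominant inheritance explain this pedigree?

A consistent assignment under autosomal dominant exists: Ravi tt, Elena TT, Samuel Tt, Clara tt, Ben tt, Carlos Tt, Julia tt, Nadia TT, Priya tt, Noah tt, Leila tt, Daniel tt, Uma TT, Ines TT.
In this assignment every recorded phenotype matches its genotype and every non-founder's genotype is obtainable from its parents' genotypes, so the pedigree is consistent.

Yes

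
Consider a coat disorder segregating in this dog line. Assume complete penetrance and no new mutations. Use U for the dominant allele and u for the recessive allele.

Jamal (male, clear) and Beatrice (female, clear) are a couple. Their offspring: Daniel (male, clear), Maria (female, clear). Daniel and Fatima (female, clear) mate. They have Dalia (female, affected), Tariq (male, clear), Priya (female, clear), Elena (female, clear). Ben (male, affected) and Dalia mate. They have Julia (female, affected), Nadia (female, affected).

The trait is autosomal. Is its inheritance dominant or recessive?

Daniel and Fatima are both clear yet have an affected child Dalia. Under dominance, an affected child requires at least one affected parent, so the trait cannot be dominant.

recessive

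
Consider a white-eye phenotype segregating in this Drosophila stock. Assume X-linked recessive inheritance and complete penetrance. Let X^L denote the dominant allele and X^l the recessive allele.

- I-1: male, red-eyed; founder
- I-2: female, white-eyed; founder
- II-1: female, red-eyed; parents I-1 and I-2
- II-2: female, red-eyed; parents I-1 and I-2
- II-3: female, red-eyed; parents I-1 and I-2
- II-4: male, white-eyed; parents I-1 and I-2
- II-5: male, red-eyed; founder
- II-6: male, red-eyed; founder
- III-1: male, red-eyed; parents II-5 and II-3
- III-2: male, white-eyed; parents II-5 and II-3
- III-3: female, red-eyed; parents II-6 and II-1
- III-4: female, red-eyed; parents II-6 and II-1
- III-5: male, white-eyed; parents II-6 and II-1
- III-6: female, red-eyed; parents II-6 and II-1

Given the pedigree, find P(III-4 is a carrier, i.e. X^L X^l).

1/2

II-6 is red-eyed, so II-6 is X^L Y.
II-1 is red-eyed so carries L and received l from I-2 (X^l X^l), so II-1 is X^L X^l.
Their cross gives offspring ratios 1/2 X^L X^L : 1/2 X^L X^l. Conditioning on III-4 being red-eyed, P(X^L X^l) = 1/2 / 1 = 1/2.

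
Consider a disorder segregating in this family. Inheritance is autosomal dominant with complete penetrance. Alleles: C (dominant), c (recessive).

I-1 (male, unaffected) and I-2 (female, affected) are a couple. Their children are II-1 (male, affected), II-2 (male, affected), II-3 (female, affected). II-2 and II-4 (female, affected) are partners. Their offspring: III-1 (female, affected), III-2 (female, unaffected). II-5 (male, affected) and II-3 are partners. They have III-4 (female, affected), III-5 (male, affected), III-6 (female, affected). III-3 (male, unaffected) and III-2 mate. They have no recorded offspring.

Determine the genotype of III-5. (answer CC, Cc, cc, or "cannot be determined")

cannot be determined

III-5's phenotype allows CC or Cc, and no parent or child forces a single allele at both positions; consistent genotype assignments exist with III-5 as CC or Cc.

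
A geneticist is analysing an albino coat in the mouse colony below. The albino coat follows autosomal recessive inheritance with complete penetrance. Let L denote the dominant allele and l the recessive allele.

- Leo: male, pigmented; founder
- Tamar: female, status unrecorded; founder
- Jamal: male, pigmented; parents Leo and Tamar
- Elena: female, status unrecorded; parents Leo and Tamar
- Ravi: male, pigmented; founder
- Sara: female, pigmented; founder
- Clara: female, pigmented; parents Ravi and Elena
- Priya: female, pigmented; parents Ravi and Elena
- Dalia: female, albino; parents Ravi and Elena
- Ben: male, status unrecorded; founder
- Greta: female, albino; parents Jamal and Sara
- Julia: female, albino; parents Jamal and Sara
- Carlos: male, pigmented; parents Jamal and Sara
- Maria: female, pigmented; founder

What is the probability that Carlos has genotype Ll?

Jamal is pigmented so carries L and passed l to Greta (ll), so Jamal is Ll.
Sara is pigmented so carries L and passed l to Greta (ll), so Sara is Ll.
Their cross gives offspring ratios 1/4 LL : 1/2 Ll : 1/4 ll. Conditioning on Carlos being pigmented, P(Ll) = 1/2 / 3/4 = 2/3.

2/3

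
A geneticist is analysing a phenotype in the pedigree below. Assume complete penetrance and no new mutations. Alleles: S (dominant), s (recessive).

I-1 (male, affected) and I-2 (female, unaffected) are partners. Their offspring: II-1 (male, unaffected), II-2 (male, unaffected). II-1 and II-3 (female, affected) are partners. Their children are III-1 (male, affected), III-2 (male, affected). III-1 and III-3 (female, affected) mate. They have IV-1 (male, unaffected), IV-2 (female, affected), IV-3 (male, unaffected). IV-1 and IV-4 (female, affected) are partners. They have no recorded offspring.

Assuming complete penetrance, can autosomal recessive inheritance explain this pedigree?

No

Under autosomal recessive, IV-1 (unaffected, male) cannot arise from III-1 (affected) × III-3 (affected).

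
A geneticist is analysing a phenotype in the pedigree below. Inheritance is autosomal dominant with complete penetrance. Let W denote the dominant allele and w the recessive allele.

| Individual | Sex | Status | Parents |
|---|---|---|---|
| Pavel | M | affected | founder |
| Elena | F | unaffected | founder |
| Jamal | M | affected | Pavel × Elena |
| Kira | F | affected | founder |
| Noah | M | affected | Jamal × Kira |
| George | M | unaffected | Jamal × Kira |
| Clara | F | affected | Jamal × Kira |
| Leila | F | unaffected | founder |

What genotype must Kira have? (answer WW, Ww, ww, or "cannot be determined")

Ww

From phenotype alone, Kira is WW or Ww.
Kira is affected so carries W and passed w to George (ww), so Kira is Ww.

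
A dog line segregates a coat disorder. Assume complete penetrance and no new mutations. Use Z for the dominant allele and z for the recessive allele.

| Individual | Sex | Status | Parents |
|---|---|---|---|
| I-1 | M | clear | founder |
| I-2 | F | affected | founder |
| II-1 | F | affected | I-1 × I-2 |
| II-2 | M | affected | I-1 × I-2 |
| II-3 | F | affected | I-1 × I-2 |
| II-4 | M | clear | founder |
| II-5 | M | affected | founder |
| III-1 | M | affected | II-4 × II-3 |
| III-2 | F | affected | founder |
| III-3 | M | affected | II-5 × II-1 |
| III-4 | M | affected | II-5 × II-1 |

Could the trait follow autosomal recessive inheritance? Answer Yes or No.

A consistent assignment under autosomal recessive exists: I-1 Zz, I-2 zz, II-1 zz, II-2 zz, II-3 zz, II-4 Zz, II-5 zz, III-1 zz, III-2 zz, III-3 zz, III-4 zz.
In this assignment every recorded phenotype matches its genotype and every non-founder's genotype is obtainable from its parents' genotypes, so the pedigree is consistent.

Yes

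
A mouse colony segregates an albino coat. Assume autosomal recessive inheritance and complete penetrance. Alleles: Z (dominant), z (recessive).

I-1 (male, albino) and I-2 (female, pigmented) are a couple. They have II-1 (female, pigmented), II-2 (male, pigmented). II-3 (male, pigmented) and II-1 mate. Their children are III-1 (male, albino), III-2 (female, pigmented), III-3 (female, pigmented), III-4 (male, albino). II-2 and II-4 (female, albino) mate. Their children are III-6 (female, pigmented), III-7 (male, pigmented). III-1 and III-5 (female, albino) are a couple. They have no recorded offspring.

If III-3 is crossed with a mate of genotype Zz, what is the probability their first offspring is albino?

1/6

II-3 is pigmented so carries Z and passed z to III-1 (zz), so II-3 is Zz.
II-1 is pigmented so carries Z and received z from I-1 (zz), so II-1 is Zz.
III-3 is a pigmented offspring of II-3 (Zz) × II-1 (Zz), whose cross gives 1/4 ZZ : 1/2 Zz : 1/4 zz; conditioning on being pigmented, III-3 is ZZ with probability 1/3, Zz with probability 2/3.
Summing over parental genotype combinations, P(offspring is albino) = 2/3·1/4 = 1/6.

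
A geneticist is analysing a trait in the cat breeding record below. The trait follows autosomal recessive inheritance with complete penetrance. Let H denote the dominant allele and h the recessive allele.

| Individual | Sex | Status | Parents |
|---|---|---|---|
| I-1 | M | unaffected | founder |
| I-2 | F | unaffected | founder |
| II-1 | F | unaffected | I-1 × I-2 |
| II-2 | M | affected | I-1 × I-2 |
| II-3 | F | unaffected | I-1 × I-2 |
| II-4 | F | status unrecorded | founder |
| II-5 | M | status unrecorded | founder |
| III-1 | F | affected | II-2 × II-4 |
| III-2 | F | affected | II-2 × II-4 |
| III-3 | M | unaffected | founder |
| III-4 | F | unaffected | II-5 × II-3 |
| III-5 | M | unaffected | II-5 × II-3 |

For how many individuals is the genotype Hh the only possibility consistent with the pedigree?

2

Obligate heterozygotes: I-1 is unaffected so carries H and passed h to II-2 (hh), so I-1 is Hh; I-2 is unaffected so carries H and passed h to II-2 (hh), so I-2 is Hh.
Every other individual is either homozygous by phenotype or has at least one consistent homozygous assignment, so the count is 2.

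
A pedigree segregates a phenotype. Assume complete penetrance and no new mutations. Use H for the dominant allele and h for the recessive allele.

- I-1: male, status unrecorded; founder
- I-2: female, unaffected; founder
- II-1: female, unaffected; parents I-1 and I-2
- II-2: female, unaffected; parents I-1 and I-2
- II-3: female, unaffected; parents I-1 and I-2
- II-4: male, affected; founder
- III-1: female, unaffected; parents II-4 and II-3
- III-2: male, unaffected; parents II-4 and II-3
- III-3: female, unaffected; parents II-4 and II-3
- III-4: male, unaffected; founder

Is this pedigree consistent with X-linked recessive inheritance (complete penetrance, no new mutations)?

Yes

A consistent assignment under X-linked recessive exists: I-1 X^H Y, I-2 X^H X^H, II-1 X^H X^H, II-2 X^H X^H, II-3 X^H X^H, II-4 X^h Y, III-1 X^H X^h, III-2 X^H Y, III-3 X^H X^h, III-4 X^H Y.
In this assignment every recorded phenotype matches its genotype and every non-founder's genotype is obtainable from its parents' genotypes, so the pedigree is consistent.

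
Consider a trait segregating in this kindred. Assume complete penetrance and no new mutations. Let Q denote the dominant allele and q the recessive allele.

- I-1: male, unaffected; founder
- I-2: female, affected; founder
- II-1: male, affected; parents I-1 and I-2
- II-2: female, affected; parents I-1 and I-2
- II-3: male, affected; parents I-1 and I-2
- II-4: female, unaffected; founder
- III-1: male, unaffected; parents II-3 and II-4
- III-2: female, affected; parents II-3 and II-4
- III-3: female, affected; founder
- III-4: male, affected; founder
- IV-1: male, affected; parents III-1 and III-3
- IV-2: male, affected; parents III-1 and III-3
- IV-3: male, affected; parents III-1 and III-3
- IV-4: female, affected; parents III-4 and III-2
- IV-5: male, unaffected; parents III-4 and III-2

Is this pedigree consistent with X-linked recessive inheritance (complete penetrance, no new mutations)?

No

Under X-linked recessive, II-2 (affected, female) cannot arise from I-1 (unaffected) × I-2 (affected).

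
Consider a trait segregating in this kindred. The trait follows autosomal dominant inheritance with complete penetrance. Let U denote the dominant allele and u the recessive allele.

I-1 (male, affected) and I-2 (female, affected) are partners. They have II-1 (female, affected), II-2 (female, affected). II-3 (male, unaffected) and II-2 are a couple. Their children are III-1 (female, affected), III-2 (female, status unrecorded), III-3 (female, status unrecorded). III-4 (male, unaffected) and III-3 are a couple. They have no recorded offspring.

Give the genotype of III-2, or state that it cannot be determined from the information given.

cannot be determined

III-2's phenotype is unrecorded, and no parent or child forces a single allele at both positions; consistent genotype assignments exist with III-2 as Uu or uu.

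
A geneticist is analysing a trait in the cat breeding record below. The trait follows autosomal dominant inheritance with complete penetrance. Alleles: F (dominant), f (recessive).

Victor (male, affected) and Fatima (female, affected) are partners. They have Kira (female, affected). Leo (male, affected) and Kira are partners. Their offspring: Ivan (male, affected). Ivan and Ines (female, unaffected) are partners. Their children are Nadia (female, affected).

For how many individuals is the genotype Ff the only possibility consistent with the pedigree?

Obligate heterozygotes: Nadia is affected so carries F and received f from Ines (ff), so Nadia is Ff.
Every other individual is either homozygous by phenotype or has at least one consistent homozygous assignment, so the count is 1.

1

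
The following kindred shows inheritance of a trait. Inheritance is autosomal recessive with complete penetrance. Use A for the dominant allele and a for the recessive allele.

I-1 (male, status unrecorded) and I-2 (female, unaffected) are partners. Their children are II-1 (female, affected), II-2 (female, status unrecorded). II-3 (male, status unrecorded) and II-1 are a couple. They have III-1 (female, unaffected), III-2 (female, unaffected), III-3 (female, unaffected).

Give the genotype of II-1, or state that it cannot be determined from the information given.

II-1 is affected, so II-1 is aa.

aa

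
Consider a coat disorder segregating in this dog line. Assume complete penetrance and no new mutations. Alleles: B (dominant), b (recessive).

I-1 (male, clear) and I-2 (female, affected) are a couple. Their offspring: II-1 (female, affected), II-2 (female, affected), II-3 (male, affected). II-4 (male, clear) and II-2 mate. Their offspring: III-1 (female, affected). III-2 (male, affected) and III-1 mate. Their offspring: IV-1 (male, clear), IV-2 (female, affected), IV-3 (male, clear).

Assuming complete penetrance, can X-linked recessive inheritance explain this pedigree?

No

Under X-linked recessive, II-1 (affected, female) cannot arise from I-1 (clear) × I-2 (affected).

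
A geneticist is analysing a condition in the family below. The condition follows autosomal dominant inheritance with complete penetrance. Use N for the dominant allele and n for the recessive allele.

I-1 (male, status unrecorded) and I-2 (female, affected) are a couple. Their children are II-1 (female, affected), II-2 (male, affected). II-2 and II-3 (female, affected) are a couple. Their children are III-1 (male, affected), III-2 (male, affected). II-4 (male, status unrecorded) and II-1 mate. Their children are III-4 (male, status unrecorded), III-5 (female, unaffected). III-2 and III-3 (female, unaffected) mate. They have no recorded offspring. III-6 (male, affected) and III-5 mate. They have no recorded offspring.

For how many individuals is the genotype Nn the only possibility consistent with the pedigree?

Obligate heterozygotes: II-1 is affected so carries N and passed n to III-5 (nn), so II-1 is Nn.
Every other individual is either homozygous by phenotype or has at least one consistent homozygous assignment, so the count is 1.

1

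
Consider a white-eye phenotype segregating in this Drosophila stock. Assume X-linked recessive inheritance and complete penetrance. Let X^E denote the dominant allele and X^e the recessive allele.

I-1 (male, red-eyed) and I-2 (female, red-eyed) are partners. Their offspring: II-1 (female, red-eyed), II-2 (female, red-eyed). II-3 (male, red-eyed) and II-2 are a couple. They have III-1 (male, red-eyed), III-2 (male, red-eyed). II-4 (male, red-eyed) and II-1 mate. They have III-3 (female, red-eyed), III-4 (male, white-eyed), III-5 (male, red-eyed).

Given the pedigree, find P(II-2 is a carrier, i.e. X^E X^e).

1/5

I-1 is red-eyed, so I-1 is X^E Y.
I-2 is red-eyed so carries E and passed e to II-1 (X^E X^e, whose E came from I-1), so I-2 is X^E X^e.
Their cross gives offspring ratios 1/2 X^E X^E : 1/2 X^E X^e. Conditioning on II-2 being red-eyed, P(X^E X^e) = 1/2 / 1 = 1/2 before taking II-2's own offspring into account.
II-3 is red-eyed, so II-3 is X^E Y.
Now use II-2's offspring. Probability of each recorded status — red-eyed son III-1: 1/2 if II-2 is X^E X^e, 1 if X^E X^E; red-eyed son III-2: 1/2 if II-2 is X^E X^e, 1 if X^E X^E.
Bayes: P(X^E X^e) = 1/2·1/4 / (1/2·1/4 + 1/2·1) = 1/5.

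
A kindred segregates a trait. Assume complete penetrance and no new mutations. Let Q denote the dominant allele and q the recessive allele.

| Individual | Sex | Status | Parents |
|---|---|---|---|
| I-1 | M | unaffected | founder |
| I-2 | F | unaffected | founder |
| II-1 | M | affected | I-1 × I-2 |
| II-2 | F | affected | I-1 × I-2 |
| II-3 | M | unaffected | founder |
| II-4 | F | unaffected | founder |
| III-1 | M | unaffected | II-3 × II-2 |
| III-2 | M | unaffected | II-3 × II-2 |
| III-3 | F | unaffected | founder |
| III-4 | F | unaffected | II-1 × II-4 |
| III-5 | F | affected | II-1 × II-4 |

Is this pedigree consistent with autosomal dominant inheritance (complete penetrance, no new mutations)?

Under autosomal dominant, II-1 (affected, male) cannot arise from I-1 (unaffected) × I-2 (unaffected).

No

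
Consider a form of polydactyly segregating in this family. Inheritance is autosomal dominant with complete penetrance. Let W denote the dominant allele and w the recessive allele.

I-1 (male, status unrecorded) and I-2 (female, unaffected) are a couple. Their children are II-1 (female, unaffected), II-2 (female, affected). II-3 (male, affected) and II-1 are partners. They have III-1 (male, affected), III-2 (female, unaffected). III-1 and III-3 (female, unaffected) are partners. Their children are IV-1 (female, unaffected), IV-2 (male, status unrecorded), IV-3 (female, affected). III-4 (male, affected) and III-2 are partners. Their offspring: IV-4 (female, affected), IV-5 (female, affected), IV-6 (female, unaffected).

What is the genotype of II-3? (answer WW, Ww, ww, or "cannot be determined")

Ww

From phenotype alone, II-3 is WW or Ww.
II-3 is affected so carries W and passed w to III-2 (ww), so II-3 is Ww.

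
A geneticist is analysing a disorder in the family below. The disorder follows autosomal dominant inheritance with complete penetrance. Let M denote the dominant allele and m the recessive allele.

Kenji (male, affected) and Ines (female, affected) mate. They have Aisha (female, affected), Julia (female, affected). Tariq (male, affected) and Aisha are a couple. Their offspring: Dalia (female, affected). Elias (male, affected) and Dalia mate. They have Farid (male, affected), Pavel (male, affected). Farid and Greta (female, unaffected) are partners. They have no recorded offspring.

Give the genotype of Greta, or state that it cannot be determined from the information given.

Greta is unaffected, so Greta is mm.

mm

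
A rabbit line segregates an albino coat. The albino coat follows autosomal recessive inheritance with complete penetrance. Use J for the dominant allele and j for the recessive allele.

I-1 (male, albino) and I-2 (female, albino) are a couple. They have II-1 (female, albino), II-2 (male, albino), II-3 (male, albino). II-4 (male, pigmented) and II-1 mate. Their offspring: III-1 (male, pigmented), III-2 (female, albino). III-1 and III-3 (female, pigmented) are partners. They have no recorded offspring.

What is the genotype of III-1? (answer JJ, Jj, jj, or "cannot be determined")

From phenotype alone, III-1 is JJ or Jj.
III-1 is pigmented so carries J and received j from II-1 (jj), so III-1 is Jj.

Jj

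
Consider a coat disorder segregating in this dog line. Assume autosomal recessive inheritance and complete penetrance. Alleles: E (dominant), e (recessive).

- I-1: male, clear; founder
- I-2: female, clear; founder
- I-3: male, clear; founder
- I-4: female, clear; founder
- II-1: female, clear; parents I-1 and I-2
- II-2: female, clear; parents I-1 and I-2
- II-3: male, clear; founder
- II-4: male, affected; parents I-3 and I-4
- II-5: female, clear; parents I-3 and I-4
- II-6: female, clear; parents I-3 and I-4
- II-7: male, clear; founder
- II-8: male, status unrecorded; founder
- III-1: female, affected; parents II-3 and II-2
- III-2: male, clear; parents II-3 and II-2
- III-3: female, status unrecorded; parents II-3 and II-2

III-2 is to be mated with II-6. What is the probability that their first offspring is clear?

8/9

II-3 is clear so carries E and passed e to III-1 (ee), so II-3 is Ee.
II-2 is clear so carries E and passed e to III-1 (ee), so II-2 is Ee.
III-2 is a clear offspring of II-3 (Ee) × II-2 (Ee), whose cross gives 1/4 EE : 1/2 Ee : 1/4 ee; conditioning on being clear, III-2 is EE with probability 1/3, Ee with probability 2/3.
I-3 is clear so carries E and passed e to II-4 (ee), so I-3 is Ee.
I-4 is clear so carries E and passed e to II-4 (ee), so I-4 is Ee.
II-6 is a clear offspring of I-3 (Ee) × I-4 (Ee), whose cross gives 1/4 EE : 1/2 Ee : 1/4 ee; conditioning on being clear, II-6 is EE with probability 1/3, Ee with probability 2/3.
Summing over parental genotype combinations, P(offspring is clear) = 1/9·1 + 2/9·1 + 2/9·1 + 4/9·3/4 = 8/9.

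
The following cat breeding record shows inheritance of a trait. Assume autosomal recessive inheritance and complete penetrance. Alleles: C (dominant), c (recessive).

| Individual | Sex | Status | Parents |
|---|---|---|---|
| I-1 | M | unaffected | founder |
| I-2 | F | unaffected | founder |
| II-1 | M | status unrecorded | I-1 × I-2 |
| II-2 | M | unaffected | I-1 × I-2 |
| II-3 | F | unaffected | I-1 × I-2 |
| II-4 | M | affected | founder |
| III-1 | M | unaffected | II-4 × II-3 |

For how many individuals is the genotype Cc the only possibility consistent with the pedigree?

1

Obligate heterozygotes: III-1 is unaffected so carries C and received c from II-4 (cc), so III-1 is Cc.
Every other individual is either homozygous by phenotype or has at least one consistent homozygous assignment, so the count is 1.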